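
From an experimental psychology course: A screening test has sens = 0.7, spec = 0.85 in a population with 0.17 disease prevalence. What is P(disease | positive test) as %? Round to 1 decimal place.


PPV = (sens * prev) / (sens * prev + (1-spec) * (1-prev))
Numerator = 0.7 * 0.17 = 0.119
P(positive and no disease) = (1 - spec) * (1 - prev) = (1 - 0.85) * (1 - 0.17) = 0.1245
Denominator = 0.119 + 0.1245 = 0.2435
PPV = 0.119 / 0.2435 = 0.488706
As percentage = 48.9


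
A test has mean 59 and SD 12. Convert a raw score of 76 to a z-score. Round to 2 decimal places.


z = (X - mu) / sigma
= (76 - 59) / 12
= 17 / 12
= 1.42


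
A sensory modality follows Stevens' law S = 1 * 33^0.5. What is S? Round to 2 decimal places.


S = 1 * 33^0.5
33^0.5 = 5.7446
S = 1 * 5.7446
= 5.74


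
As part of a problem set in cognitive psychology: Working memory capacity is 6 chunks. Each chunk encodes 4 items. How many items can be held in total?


Total items = chunks * items_per_chunk
= 6 * 4
= 24


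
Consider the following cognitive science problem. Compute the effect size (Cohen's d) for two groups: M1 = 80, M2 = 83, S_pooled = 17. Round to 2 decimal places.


Cohen's d = (M1 - M2) / S_pooled
= (80 - 83) / 17
= -3 / 17
= -0.18


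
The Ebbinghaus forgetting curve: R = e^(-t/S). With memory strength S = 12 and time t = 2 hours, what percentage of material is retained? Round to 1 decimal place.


R = e^(-t/S)
-t/S = -2/12 = -0.166667
R = e^(-0.166667) = 0.846481
Percentage = 0.846481 * 100
= 84.6


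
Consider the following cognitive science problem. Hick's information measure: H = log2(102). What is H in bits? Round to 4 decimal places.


H = log2(n)
H = log2(102)
= 6.6724


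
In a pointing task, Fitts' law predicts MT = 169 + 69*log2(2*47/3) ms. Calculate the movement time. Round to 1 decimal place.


MT = 169 + 69 * log2(2*47/3)
2D/W = 31.333333
log2(31.333333) = 4.9696
MT = 169 + 69 * 4.9696
= 511.9 ms


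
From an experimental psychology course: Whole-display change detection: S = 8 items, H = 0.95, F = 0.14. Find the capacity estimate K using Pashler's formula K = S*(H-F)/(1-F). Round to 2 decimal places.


K = S * (H - F) / (1 - F)
H - F = 0.81
1 - F = 0.86
K = 8 * 0.81 / 0.86
= 7.53


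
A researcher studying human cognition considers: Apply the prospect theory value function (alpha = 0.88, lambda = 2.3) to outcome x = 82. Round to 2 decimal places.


Since x = 82 >= 0, use v(x) = x^0.88
82^0.88 = 48.3233
v(82) = 48.32


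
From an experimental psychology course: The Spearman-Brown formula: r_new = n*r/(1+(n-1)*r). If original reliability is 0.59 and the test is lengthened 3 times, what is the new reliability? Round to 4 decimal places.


r_new = n*r / (1 + (n-1)*r)
Numerator = 3 * 0.59 = 1.77
Denominator = 1 + 2 * 0.59 = 2.18
r_new = 1.77 / 2.18
= 0.8119


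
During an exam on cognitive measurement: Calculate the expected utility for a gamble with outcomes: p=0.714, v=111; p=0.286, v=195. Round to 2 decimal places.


EU = sum(p_i * v_i)
0.714 * 111 = 79.254
0.286 * 195 = 55.77
EU = 79.254 + 55.77
= 135.02


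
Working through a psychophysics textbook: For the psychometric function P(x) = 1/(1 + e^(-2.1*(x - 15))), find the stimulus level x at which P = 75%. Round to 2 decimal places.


At P = 0.75: 0.75 = 1/(1 + e^(-k*(x-x0)))
Solving: e^(-k*(x-x0)) = 1/3
x = x0 + ln(3)/k
ln(3) = 1.0986
x = 15 + 1.0986/2.1
= 15 + 0.5231
= 15.52


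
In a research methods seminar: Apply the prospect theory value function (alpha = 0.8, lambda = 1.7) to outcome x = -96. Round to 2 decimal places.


Since x = -96 < 0, use v(x) = -lambda*(-x)^alpha
(-x) = 96
96^0.8 = 38.5316
v(-96) = -1.7 * 38.5316
= -65.50


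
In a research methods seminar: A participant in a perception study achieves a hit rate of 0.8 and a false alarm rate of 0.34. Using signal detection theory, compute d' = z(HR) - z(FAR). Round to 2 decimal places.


d' = z(HR) - z(FAR)
z(0.8) = 0.8416
z(0.34) = -0.4125
d' = 0.8416 - -0.4125
= 1.25


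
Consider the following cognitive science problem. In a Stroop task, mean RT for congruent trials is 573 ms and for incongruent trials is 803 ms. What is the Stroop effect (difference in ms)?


Stroop effect = RT(incongruent) - RT(congruent)
= 803 - 573
= 230 ms


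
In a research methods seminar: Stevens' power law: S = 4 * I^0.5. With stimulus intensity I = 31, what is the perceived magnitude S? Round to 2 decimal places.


S = 4 * 31^0.5
31^0.5 = 5.5678
S = 4 * 5.5678
= 22.27


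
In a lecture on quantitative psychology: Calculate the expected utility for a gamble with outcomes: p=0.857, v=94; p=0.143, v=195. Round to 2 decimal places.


EU = sum(p_i * v_i)
0.857 * 94 = 80.558
0.143 * 195 = 27.885
EU = 80.558 + 27.885
= 108.44


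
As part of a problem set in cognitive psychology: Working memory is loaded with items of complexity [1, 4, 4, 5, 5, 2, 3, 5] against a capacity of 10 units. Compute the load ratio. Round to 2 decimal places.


Total complexity = 1 + 4 + 4 + 5 + 5 + 2 + 3 + 5 = 29
Load = total / capacity = 29 / 10
= 2.90


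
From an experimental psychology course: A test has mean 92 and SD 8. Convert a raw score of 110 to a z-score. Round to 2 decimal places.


z = (X - mu) / sigma
= (110 - 92) / 8
= 18 / 8
= 2.25


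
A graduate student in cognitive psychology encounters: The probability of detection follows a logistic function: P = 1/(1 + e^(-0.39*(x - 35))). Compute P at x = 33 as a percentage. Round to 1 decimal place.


P(x) = 1/(1 + e^(-0.39*(33 - 35)))
Exponent = -0.39 * -2 = 0.78
e^(0.78) = 2.181472
P = 1/(1 + 2.181472) = 0.31432
Percentage = 31.4


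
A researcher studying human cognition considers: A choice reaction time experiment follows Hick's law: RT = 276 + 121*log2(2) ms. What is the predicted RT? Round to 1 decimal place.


RT = 276 + 121 * log2(2)
log2(2) = 1.0
RT = 276 + 121 * 1.0
= 276 + 121.0
= 397.0 ms


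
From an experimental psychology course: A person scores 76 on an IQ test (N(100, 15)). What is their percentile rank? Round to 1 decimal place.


z = (IQ - mean) / SD
z = (76 - 100) / 15 = -1.6
Percentile = Phi(-1.6) * 100
Phi(-1.6) = 0.054799
= 5.5


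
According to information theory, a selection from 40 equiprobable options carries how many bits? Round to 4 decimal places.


H = log2(n)
H = log2(40)
= 5.3219


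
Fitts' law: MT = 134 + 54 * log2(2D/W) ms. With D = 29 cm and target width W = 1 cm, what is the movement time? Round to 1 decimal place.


MT = 134 + 54 * log2(2*29/1)
2D/W = 58.0
log2(58.0) = 5.858
MT = 134 + 54 * 5.858
= 450.3 ms


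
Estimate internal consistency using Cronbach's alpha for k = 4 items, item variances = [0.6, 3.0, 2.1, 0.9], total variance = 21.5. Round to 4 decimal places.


alpha = (k/(k-1)) * (1 - sum(s_i^2)/s_total^2)
sum(item variances) = 6.6
k/(k-1) = 4/3 = 1.333333
1 - 6.6/21.5 = 1 - 0.306977 = 0.693023
alpha = 1.333333 * 0.693023
= 0.9240


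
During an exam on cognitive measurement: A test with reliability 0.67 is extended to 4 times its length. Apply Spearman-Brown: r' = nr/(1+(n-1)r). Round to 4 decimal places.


r_new = n*r / (1 + (n-1)*r)
Numerator = 4 * 0.67 = 2.68
Denominator = 1 + 3 * 0.67 = 3.01
r_new = 2.68 / 3.01
= 0.8904


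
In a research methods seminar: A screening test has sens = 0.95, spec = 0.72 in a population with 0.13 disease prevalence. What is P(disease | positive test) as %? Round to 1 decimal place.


PPV = (sens * prev) / (sens * prev + (1-spec) * (1-prev))
Numerator = 0.95 * 0.13 = 0.1235
P(positive and no disease) = (1 - spec) * (1 - prev) = (1 - 0.72) * (1 - 0.13) = 0.2436
Denominator = 0.1235 + 0.2436 = 0.3671
PPV = 0.1235 / 0.3671 = 0.336421
As percentage = 33.6


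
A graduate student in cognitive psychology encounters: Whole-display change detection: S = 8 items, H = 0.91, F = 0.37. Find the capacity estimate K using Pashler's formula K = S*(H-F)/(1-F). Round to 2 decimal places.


K = S * (H - F) / (1 - F)
H - F = 0.54
1 - F = 0.63
K = 8 * 0.54 / 0.63
= 6.86


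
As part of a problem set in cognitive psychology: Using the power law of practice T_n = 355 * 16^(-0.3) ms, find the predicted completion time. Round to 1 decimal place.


T_n = 355 * 16^(-0.3)
16^(-0.3) = 0.435275
T_n = 355 * 0.435275
= 154.5 ms


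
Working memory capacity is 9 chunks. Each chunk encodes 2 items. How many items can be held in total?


Total items = chunks * items_per_chunk
= 9 * 2
= 18


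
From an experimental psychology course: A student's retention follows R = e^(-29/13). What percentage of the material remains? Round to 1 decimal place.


R = e^(-t/S)
-t/S = -29/13 = -2.230769
R = e^(-2.230769) = 0.107446
Percentage = 0.107446 * 100
= 10.7


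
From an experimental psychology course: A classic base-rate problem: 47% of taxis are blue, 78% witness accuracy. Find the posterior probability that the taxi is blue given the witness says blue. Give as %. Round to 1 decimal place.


P(blue | says blue) = P(says blue | blue)*P(blue) / [P(says blue | blue)*P(blue) + P(says blue | not blue)*P(not blue)]
Numerator = 0.78 * 0.47 = 0.3666
False identification = 0.22 * 0.53 = 0.1166
P = 0.3666 / (0.3666 + 0.1166)
= 0.3666 / 0.4832
As percentage = 75.9


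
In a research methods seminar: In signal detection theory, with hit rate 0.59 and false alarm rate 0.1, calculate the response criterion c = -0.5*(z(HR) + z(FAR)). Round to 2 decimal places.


c = -0.5 * (z(HR) + z(FAR))
z(0.59) = 0.2275
z(0.1) = -1.2816
c = -0.5 * (0.2275 + -1.2816)
= -0.5 * -1.0541
= 0.53


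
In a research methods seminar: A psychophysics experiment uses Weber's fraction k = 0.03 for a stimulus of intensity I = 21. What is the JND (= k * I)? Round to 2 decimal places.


JND = k * I
JND = 0.03 * 21
= 0.63


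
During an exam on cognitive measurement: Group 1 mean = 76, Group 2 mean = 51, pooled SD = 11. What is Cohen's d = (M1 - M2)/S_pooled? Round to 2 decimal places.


Cohen's d = (M1 - M2) / S_pooled
= (76 - 51) / 11
= 25 / 11
= 2.27


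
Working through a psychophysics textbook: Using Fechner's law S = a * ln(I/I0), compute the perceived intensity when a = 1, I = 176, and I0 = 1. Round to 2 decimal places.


S = 1 * ln(176/1)
I/I0 = 176.0
ln(176.0) = 5.1705
S = 1 * 5.1705
= 5.17


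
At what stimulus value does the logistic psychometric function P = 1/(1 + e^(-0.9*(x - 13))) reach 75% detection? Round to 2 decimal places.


At P = 0.75: 0.75 = 1/(1 + e^(-k*(x-x0)))
Solving: e^(-k*(x-x0)) = 1/3
x = x0 + ln(3)/k
ln(3) = 1.0986
x = 13 + 1.0986/0.9
= 13 + 1.2207
= 14.22


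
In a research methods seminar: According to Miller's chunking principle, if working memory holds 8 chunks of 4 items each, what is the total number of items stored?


Total items = chunks * items_per_chunk
= 8 * 4
= 32


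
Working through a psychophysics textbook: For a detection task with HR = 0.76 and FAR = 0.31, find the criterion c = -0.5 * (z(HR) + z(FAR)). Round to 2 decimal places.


c = -0.5 * (z(HR) + z(FAR))
z(0.76) = 0.7063
z(0.31) = -0.4959
c = -0.5 * (0.7063 + -0.4959)
= -0.5 * 0.2104
= -0.11


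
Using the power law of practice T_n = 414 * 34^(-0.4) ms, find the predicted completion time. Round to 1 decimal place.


T_n = 414 * 34^(-0.4)
34^(-0.4) = 0.24401
T_n = 414 * 0.24401
= 101.0 ms


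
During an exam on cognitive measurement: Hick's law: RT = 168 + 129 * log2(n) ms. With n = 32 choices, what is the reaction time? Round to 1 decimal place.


RT = 168 + 129 * log2(32)
log2(32) = 5.0
RT = 168 + 129 * 5.0
= 168 + 645.0
= 813.0 ms


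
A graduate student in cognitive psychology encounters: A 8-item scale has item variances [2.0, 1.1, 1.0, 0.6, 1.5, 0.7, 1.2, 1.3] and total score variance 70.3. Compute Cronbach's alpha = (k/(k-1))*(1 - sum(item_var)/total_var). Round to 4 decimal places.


alpha = (k/(k-1)) * (1 - sum(s_i^2)/s_total^2)
sum(item variances) = 9.4
k/(k-1) = 8/7 = 1.142857
1 - 9.4/70.3 = 1 - 0.133713 = 0.866287
alpha = 1.142857 * 0.866287
= 0.9900


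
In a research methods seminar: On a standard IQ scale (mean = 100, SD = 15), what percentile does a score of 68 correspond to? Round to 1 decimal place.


z = (IQ - mean) / SD
z = (68 - 100) / 15 = -2.1333
Percentile = Phi(-2.1333) * 100
Phi(-2.1333) = 0.01645
= 1.6


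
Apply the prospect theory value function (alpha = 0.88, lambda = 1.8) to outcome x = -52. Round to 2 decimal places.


Since x = -52 < 0, use v(x) = -lambda*(-x)^alpha
(-x) = 52
52^0.88 = 32.3655
v(-52) = -1.8 * 32.3655
= -58.26


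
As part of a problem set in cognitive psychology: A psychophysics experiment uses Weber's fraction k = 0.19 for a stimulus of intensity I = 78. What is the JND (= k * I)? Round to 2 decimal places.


JND = k * I
JND = 0.19 * 78
= 14.82


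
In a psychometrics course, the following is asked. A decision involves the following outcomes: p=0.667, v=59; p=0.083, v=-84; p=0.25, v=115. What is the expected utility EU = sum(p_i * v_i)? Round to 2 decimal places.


EU = sum(p_i * v_i)
0.667 * 59 = 39.353
0.083 * -84 = -6.972
0.25 * 115 = 28.75
EU = 39.353 + -6.972 + 28.75
= 61.13


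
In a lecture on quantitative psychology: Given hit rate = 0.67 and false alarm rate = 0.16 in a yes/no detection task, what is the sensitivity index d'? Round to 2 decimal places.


d' = z(HR) - z(FAR)
z(0.67) = 0.4399
z(0.16) = -0.9945
d' = 0.4399 - -0.9945
= 1.43


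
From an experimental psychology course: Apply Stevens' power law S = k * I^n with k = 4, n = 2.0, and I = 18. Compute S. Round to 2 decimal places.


S = 4 * 18^2.0
18^2.0 = 324.0
S = 4 * 324.0
= 1296.00


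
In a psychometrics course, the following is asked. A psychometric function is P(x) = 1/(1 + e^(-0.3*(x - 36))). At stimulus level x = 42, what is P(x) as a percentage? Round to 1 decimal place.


P(x) = 1/(1 + e^(-0.3*(42 - 36)))
Exponent = -0.3 * 6 = -1.8
e^(-1.8) = 0.165299
P = 1/(1 + 0.165299) = 0.858149
Percentage = 85.8


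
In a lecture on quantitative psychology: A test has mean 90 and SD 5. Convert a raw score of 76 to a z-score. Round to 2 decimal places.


z = (X - mu) / sigma
= (76 - 90) / 5
= -14 / 5
= -2.80


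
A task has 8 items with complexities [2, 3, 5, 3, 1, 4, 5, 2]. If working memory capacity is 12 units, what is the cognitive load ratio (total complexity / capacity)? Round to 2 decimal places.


Total complexity = 2 + 3 + 5 + 3 + 1 + 4 + 5 + 2 = 25
Load = total / capacity = 25 / 12
= 2.08


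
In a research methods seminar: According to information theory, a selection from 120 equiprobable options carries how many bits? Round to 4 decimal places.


H = log2(n)
H = log2(120)
= 6.9069


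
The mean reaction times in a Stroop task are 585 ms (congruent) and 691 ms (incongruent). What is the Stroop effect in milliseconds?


Stroop effect = RT(incongruent) - RT(congruent)
= 691 - 585
= 106 ms


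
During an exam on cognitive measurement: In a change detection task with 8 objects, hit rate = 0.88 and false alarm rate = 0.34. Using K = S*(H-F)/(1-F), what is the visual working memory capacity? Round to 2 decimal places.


K = S * (H - F) / (1 - F)
H - F = 0.54
1 - F = 0.66
K = 8 * 0.54 / 0.66
= 6.55


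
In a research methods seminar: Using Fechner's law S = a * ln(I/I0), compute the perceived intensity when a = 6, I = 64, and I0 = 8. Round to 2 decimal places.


S = 6 * ln(64/8)
I/I0 = 8.0
ln(8.0) = 2.0794
S = 6 * 2.0794
= 12.48


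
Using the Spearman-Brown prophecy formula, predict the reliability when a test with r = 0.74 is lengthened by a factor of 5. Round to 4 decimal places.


r_new = n*r / (1 + (n-1)*r)
Numerator = 5 * 0.74 = 3.7
Denominator = 1 + 4 * 0.74 = 3.96
r_new = 3.7 / 3.96
= 0.9343


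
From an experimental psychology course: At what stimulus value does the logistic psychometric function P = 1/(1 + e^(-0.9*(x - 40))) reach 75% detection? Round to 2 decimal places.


At P = 0.75: 0.75 = 1/(1 + e^(-k*(x-x0)))
Solving: e^(-k*(x-x0)) = 1/3
x = x0 + ln(3)/k
ln(3) = 1.0986
x = 40 + 1.0986/0.9
= 40 + 1.2207
= 41.22


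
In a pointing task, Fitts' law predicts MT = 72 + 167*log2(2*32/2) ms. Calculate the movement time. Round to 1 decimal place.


MT = 72 + 167 * log2(2*32/2)
2D/W = 32.0
log2(32.0) = 5.0
MT = 72 + 167 * 5.0
= 907.0 ms


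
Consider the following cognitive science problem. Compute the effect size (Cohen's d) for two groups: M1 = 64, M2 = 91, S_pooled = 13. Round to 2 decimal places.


Cohen's d = (M1 - M2) / S_pooled
= (64 - 91) / 13
= -27 / 13
= -2.08


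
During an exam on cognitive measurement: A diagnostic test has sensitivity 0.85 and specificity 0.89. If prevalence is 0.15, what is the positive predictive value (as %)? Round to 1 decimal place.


PPV = (sens * prev) / (sens * prev + (1-spec) * (1-prev))
Numerator = 0.85 * 0.15 = 0.1275
P(positive and no disease) = (1 - spec) * (1 - prev) = (1 - 0.89) * (1 - 0.15) = 0.0935
Denominator = 0.1275 + 0.0935 = 0.221
PPV = 0.1275 / 0.221 = 0.576923
As percentage = 57.7


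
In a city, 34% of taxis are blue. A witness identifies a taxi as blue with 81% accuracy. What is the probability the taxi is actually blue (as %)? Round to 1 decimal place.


P(blue | says blue) = P(says blue | blue)*P(blue) / [P(says blue | blue)*P(blue) + P(says blue | not blue)*P(not blue)]
Numerator = 0.81 * 0.34 = 0.2754
False identification = 0.19 * 0.66 = 0.1254
P = 0.2754 / (0.2754 + 0.1254)
= 0.2754 / 0.4008
As percentage = 68.7


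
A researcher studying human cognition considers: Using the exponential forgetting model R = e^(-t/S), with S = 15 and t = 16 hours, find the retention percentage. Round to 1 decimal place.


R = e^(-t/S)
-t/S = -16/15 = -1.066667
R = e^(-1.066667) = 0.344154
Percentage = 0.344154 * 100
= 34.4


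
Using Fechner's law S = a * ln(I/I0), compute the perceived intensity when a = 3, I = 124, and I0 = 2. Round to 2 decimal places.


S = 3 * ln(124/2)
I/I0 = 62.0
ln(62.0) = 4.1271
S = 3 * 4.1271
= 12.38


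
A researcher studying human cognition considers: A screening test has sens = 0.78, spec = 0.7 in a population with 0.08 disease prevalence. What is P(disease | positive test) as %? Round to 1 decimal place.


PPV = (sens * prev) / (sens * prev + (1-spec) * (1-prev))
Numerator = 0.78 * 0.08 = 0.0624
P(positive and no disease) = (1 - spec) * (1 - prev) = (1 - 0.7) * (1 - 0.08) = 0.276
Denominator = 0.0624 + 0.276 = 0.3384
PPV = 0.0624 / 0.3384 = 0.184397
As percentage = 18.4


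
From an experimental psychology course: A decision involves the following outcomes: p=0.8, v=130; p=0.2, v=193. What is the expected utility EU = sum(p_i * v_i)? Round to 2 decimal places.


EU = sum(p_i * v_i)
0.8 * 130 = 104.0
0.2 * 193 = 38.6
EU = 104.0 + 38.6
= 142.60


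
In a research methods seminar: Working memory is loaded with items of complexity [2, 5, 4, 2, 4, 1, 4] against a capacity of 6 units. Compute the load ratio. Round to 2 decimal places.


Total complexity = 2 + 5 + 4 + 2 + 4 + 1 + 4 = 22
Load = total / capacity = 22 / 6
= 3.67


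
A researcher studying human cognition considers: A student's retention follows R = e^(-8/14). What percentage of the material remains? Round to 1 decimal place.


R = e^(-t/S)
-t/S = -8/14 = -0.571429
R = e^(-0.571429) = 0.564718
Percentage = 0.564718 * 100
= 56.5


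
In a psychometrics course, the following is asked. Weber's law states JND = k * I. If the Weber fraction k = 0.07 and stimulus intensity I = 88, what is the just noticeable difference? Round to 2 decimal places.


JND = k * I
JND = 0.07 * 88
= 6.16


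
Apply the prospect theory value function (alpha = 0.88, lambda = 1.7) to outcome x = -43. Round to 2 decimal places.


Since x = -43 < 0, use v(x) = -lambda*(-x)^alpha
(-x) = 43
43^0.88 = 27.3812
v(-43) = -1.7 * 27.3812
= -46.55


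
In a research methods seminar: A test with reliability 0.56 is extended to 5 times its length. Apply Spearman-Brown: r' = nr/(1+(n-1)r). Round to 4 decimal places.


r_new = n*r / (1 + (n-1)*r)
Numerator = 5 * 0.56 = 2.8
Denominator = 1 + 4 * 0.56 = 3.24
r_new = 2.8 / 3.24
= 0.8642


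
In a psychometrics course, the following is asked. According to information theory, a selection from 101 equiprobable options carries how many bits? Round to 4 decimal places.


H = log2(n)
H = log2(101)
= 6.6582


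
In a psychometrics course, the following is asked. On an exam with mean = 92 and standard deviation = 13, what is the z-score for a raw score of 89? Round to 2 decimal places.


z = (X - mu) / sigma
= (89 - 92) / 13
= -3 / 13
= -0.23


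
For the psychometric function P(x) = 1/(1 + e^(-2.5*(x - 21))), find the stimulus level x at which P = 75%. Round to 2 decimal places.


At P = 0.75: 0.75 = 1/(1 + e^(-k*(x-x0)))
Solving: e^(-k*(x-x0)) = 1/3
x = x0 + ln(3)/k
ln(3) = 1.0986
x = 21 + 1.0986/2.5
= 21 + 0.4394
= 21.44


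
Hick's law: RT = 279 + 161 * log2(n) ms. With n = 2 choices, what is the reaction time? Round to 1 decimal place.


RT = 279 + 161 * log2(2)
log2(2) = 1.0
RT = 279 + 161 * 1.0
= 279 + 161.0
= 440.0 ms


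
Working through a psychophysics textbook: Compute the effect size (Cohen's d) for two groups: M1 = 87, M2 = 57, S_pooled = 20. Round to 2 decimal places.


Cohen's d = (M1 - M2) / S_pooled
= (87 - 57) / 20
= 30 / 20
= 1.50


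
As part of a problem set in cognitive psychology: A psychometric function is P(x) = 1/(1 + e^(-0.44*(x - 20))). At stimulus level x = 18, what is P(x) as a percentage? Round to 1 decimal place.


P(x) = 1/(1 + e^(-0.44*(18 - 20)))
Exponent = -0.44 * -2 = 0.88
e^(0.88) = 2.4109
P = 1/(1 + 2.4109) = 0.293178
Percentage = 29.3


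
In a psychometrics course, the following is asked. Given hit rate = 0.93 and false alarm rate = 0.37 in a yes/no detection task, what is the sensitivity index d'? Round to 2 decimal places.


d' = z(HR) - z(FAR)
z(0.93) = 1.4758
z(0.37) = -0.3319
d' = 1.4758 - -0.3319
= 1.81


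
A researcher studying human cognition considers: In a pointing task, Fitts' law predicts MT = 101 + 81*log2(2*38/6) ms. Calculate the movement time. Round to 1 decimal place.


MT = 101 + 81 * log2(2*38/6)
2D/W = 12.666667
log2(12.666667) = 3.663
MT = 101 + 81 * 3.663
= 397.7 ms


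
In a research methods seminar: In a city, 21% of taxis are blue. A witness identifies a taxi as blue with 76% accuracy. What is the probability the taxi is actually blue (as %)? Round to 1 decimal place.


P(blue | says blue) = P(says blue | blue)*P(blue) / [P(says blue | blue)*P(blue) + P(says blue | not blue)*P(not blue)]
Numerator = 0.76 * 0.21 = 0.1596
False identification = 0.24 * 0.79 = 0.1896
P = 0.1596 / (0.1596 + 0.1896)
= 0.1596 / 0.3492
As percentage = 45.7


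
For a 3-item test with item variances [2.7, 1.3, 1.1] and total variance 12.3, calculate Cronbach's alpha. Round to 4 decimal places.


alpha = (k/(k-1)) * (1 - sum(s_i^2)/s_total^2)
sum(item variances) = 5.1
k/(k-1) = 3/2 = 1.5
1 - 5.1/12.3 = 1 - 0.414634 = 0.585366
alpha = 1.5 * 0.585366
= 0.8780


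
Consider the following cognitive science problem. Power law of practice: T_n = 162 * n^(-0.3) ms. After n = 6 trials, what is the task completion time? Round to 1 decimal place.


T_n = 162 * 6^(-0.3)
6^(-0.3) = 0.584191
T_n = 162 * 0.584191
= 94.6 ms


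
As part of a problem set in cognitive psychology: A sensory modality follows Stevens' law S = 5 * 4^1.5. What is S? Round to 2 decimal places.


S = 5 * 4^1.5
4^1.5 = 8.0
S = 5 * 8.0
= 40.00


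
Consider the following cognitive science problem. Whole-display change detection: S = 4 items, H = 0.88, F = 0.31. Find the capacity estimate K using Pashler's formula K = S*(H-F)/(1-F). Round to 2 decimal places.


K = S * (H - F) / (1 - F)
H - F = 0.57
1 - F = 0.69
K = 4 * 0.57 / 0.69
= 3.30


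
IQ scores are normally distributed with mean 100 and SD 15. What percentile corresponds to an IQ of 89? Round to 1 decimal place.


z = (IQ - mean) / SD
z = (89 - 100) / 15 = -0.7333
Percentile = Phi(-0.7333) * 100
Phi(-0.7333) = 0.231688
= 23.2


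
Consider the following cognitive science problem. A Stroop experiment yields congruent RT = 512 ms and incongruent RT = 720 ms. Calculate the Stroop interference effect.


Stroop effect = RT(incongruent) - RT(congruent)
= 720 - 512
= 208 ms


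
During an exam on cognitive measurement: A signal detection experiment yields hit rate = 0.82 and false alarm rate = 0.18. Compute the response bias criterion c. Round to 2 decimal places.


c = -0.5 * (z(HR) + z(FAR))
z(0.82) = 0.9154
z(0.18) = -0.9154
c = -0.5 * (0.9154 + -0.9154)
= -0.5 * 0.0
= 0.00


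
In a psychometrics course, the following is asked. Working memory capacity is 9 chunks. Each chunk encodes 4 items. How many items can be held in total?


Total items = chunks * items_per_chunk
= 9 * 4
= 36


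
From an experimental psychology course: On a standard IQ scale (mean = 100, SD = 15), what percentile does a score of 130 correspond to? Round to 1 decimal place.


z = (IQ - mean) / SD
z = (130 - 100) / 15 = 2.0
Percentile = Phi(2.0) * 100
Phi(2.0) = 0.97725
= 97.7


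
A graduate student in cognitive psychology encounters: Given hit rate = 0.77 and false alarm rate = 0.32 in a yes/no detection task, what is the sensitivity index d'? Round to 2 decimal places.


d' = z(HR) - z(FAR)
z(0.77) = 0.7388
z(0.32) = -0.4677
d' = 0.7388 - -0.4677
= 1.21


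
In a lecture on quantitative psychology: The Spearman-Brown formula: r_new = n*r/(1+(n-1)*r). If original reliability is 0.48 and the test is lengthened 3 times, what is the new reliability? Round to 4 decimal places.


r_new = n*r / (1 + (n-1)*r)
Numerator = 3 * 0.48 = 1.44
Denominator = 1 + 2 * 0.48 = 1.96
r_new = 1.44 / 1.96
= 0.7347


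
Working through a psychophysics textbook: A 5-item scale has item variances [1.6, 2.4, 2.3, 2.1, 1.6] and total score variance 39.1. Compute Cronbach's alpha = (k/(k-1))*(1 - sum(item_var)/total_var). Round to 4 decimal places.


alpha = (k/(k-1)) * (1 - sum(s_i^2)/s_total^2)
sum(item variances) = 10.0
k/(k-1) = 5/4 = 1.25
1 - 10.0/39.1 = 1 - 0.255754 = 0.744246
alpha = 1.25 * 0.744246
= 0.9303


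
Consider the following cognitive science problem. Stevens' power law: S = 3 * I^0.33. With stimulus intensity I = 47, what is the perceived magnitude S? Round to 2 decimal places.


S = 3 * 47^0.33
47^0.33 = 3.5628
S = 3 * 3.5628
= 10.69


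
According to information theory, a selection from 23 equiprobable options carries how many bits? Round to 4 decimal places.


H = log2(n)
H = log2(23)
= 4.5236


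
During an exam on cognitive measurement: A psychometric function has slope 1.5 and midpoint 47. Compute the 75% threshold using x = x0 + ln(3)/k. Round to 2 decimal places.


At P = 0.75: 0.75 = 1/(1 + e^(-k*(x-x0)))
Solving: e^(-k*(x-x0)) = 1/3
x = x0 + ln(3)/k
ln(3) = 1.0986
x = 47 + 1.0986/1.5
= 47 + 0.7324
= 47.73


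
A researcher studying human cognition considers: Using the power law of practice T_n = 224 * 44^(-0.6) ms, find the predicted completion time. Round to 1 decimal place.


T_n = 224 * 44^(-0.6)
44^(-0.6) = 0.103259
T_n = 224 * 0.103259
= 23.1 ms


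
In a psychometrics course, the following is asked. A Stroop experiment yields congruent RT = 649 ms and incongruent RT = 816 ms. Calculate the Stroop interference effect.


Stroop effect = RT(incongruent) - RT(congruent)
= 816 - 649
= 167 ms


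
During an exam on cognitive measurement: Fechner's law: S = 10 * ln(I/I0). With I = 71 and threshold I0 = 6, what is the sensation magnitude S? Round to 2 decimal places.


S = 10 * ln(71/6)
I/I0 = 11.833333
ln(11.833333) = 2.4709
S = 10 * 2.4709
= 24.71


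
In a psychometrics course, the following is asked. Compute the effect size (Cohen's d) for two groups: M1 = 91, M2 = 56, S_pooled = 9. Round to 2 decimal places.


Cohen's d = (M1 - M2) / S_pooled
= (91 - 56) / 9
= 35 / 9
= 3.89


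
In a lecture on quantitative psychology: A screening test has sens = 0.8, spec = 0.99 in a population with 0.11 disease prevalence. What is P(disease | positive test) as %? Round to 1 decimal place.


PPV = (sens * prev) / (sens * prev + (1-spec) * (1-prev))
Numerator = 0.8 * 0.11 = 0.088
P(positive and no disease) = (1 - spec) * (1 - prev) = (1 - 0.99) * (1 - 0.11) = 0.0089
Denominator = 0.088 + 0.0089 = 0.0969
PPV = 0.088 / 0.0969 = 0.908153
As percentage = 90.8


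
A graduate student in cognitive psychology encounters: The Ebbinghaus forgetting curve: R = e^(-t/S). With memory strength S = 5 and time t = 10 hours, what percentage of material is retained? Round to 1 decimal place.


R = e^(-t/S)
-t/S = -10/5 = -2.0
R = e^(-2.0) = 0.135335
Percentage = 0.135335 * 100
= 13.5


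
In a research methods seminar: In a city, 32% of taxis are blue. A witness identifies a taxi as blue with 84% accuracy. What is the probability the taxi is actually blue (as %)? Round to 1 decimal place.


P(blue | says blue) = P(says blue | blue)*P(blue) / [P(says blue | blue)*P(blue) + P(says blue | not blue)*P(not blue)]
Numerator = 0.84 * 0.32 = 0.2688
False identification = 0.16 * 0.68 = 0.1088
P = 0.2688 / (0.2688 + 0.1088)
= 0.2688 / 0.3776
As percentage = 71.2


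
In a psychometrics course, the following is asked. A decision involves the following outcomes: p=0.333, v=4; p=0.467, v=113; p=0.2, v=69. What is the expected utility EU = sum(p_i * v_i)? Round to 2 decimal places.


EU = sum(p_i * v_i)
0.333 * 4 = 1.332
0.467 * 113 = 52.771
0.2 * 69 = 13.8
EU = 1.332 + 52.771 + 13.8
= 67.90


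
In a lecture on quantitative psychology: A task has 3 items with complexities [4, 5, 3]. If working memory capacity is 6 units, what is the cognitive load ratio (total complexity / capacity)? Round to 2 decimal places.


Total complexity = 4 + 5 + 3 = 12
Load = total / capacity = 12 / 6
= 2.00


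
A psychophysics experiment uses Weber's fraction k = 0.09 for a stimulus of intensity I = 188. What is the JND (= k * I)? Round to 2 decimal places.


JND = k * I
JND = 0.09 * 188
= 16.92


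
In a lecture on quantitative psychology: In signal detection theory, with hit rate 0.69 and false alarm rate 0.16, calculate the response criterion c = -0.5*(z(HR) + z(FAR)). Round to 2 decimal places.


c = -0.5 * (z(HR) + z(FAR))
z(0.69) = 0.4959
z(0.16) = -0.9945
c = -0.5 * (0.4959 + -0.9945)
= -0.5 * -0.4986
= 0.25


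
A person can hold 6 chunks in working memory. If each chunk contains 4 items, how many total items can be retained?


Total items = chunks * items_per_chunk
= 6 * 4
= 24


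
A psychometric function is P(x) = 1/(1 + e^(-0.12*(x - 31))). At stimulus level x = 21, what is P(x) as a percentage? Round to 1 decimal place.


P(x) = 1/(1 + e^(-0.12*(21 - 31)))
Exponent = -0.12 * -10 = 1.2
e^(1.2) = 3.320117
P = 1/(1 + 3.320117) = 0.231475
Percentage = 23.1


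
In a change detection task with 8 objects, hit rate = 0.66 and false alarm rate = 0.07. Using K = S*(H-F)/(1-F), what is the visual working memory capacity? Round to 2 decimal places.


K = S * (H - F) / (1 - F)
H - F = 0.59
1 - F = 0.93
K = 8 * 0.59 / 0.93
= 5.08


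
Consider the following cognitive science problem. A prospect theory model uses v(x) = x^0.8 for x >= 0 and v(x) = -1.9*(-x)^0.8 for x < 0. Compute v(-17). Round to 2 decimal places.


Since x = -17 < 0, use v(x) = -lambda*(-x)^alpha
(-x) = 17
17^0.8 = 9.6463
v(-17) = -1.9 * 9.6463
= -18.33


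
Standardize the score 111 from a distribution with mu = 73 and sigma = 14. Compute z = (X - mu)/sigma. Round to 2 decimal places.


z = (X - mu) / sigma
= (111 - 73) / 14
= 38 / 14
= 2.71


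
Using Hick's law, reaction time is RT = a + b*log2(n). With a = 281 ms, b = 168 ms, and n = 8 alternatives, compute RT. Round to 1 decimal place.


RT = 281 + 168 * log2(8)
log2(8) = 3.0
RT = 281 + 168 * 3.0
= 281 + 504.0
= 785.0 ms


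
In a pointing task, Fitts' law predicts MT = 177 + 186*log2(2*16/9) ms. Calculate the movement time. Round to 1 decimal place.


MT = 177 + 186 * log2(2*16/9)
2D/W = 3.555556
log2(3.555556) = 1.8301
MT = 177 + 186 * 1.8301
= 517.4 ms


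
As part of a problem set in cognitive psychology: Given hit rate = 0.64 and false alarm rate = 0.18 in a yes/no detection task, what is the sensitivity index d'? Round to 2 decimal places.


d' = z(HR) - z(FAR)
z(0.64) = 0.3585
z(0.18) = -0.9154
d' = 0.3585 - -0.9154
= 1.27


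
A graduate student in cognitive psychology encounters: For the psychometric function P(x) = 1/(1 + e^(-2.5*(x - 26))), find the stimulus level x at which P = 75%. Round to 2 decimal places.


At P = 0.75: 0.75 = 1/(1 + e^(-k*(x-x0)))
Solving: e^(-k*(x-x0)) = 1/3
x = x0 + ln(3)/k
ln(3) = 1.0986
x = 26 + 1.0986/2.5
= 26 + 0.4394
= 26.44


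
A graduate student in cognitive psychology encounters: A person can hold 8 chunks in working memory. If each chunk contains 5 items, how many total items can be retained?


Total items = chunks * items_per_chunk
= 8 * 5
= 40


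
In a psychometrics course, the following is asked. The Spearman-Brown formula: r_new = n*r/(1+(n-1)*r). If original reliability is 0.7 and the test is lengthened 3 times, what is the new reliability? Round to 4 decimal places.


r_new = n*r / (1 + (n-1)*r)
Numerator = 3 * 0.7 = 2.1
Denominator = 1 + 2 * 0.7 = 2.4
r_new = 2.1 / 2.4
= 0.8750


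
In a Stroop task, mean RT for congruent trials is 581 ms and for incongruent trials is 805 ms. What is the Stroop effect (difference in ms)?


Stroop effect = RT(incongruent) - RT(congruent)
= 805 - 581
= 224 ms


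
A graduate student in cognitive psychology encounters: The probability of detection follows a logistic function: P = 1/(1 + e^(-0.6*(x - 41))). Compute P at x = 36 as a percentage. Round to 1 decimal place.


P(x) = 1/(1 + e^(-0.6*(36 - 41)))
Exponent = -0.6 * -5 = 3.0
e^(3.0) = 20.085537
P = 1/(1 + 20.085537) = 0.047426
Percentage = 4.7


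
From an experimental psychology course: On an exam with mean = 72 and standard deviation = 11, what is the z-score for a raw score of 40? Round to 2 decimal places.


z = (X - mu) / sigma
= (40 - 72) / 11
= -32 / 11
= -2.91


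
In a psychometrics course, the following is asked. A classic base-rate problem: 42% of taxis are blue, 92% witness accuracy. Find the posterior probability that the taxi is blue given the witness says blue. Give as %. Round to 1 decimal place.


P(blue | says blue) = P(says blue | blue)*P(blue) / [P(says blue | blue)*P(blue) + P(says blue | not blue)*P(not blue)]
Numerator = 0.92 * 0.42 = 0.3864
False identification = 0.08 * 0.58 = 0.0464
P = 0.3864 / (0.3864 + 0.0464)
= 0.3864 / 0.4328
As percentage = 89.3


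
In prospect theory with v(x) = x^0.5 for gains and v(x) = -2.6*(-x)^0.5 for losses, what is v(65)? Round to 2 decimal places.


Since x = 65 >= 0, use v(x) = x^0.5
65^0.5 = 8.0623
v(65) = 8.06


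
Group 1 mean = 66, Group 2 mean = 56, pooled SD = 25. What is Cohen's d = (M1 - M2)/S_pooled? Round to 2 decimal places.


Cohen's d = (M1 - M2) / S_pooled
= (66 - 56) / 25
= 10 / 25
= 0.40


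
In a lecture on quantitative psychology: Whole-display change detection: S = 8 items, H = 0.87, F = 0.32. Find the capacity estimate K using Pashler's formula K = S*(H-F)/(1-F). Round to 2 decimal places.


K = S * (H - F) / (1 - F)
H - F = 0.55
1 - F = 0.68
K = 8 * 0.55 / 0.68
= 6.47


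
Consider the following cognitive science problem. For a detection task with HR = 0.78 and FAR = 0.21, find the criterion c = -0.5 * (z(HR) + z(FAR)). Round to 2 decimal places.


c = -0.5 * (z(HR) + z(FAR))
z(0.78) = 0.7722
z(0.21) = -0.8064
c = -0.5 * (0.7722 + -0.8064)
= -0.5 * -0.0342
= 0.02


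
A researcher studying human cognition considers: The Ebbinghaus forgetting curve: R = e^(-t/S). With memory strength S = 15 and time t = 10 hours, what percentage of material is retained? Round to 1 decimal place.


R = e^(-t/S)
-t/S = -10/15 = -0.666667
R = e^(-0.666667) = 0.513417
Percentage = 0.513417 * 100
= 51.3


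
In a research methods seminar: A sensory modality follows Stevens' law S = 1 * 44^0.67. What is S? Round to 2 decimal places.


S = 1 * 44^0.67
44^0.67 = 12.6216
S = 1 * 12.6216
= 12.62


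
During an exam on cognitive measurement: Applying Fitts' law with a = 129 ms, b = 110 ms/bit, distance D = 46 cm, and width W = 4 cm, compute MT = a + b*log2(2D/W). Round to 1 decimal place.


MT = 129 + 110 * log2(2*46/4)
2D/W = 23.0
log2(23.0) = 4.5236
MT = 129 + 110 * 4.5236
= 626.6 ms


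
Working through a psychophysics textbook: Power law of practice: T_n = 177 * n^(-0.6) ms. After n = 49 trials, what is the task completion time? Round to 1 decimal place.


T_n = 177 * 49^(-0.6)
49^(-0.6) = 0.096802
T_n = 177 * 0.096802
= 17.1 ms


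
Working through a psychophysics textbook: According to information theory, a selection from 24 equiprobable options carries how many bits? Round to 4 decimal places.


H = log2(n)
H = log2(24)
= 4.5850


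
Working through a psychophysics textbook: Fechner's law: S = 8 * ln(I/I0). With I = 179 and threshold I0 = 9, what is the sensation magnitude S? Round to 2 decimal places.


S = 8 * ln(179/9)
I/I0 = 19.888889
ln(19.888889) = 2.9902
S = 8 * 2.9902
= 23.92


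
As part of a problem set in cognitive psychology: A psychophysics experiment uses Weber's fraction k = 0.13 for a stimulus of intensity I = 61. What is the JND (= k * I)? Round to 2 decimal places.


JND = k * I
JND = 0.13 * 61
= 7.93


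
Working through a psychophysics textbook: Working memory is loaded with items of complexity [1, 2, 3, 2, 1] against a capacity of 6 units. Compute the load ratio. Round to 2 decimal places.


Total complexity = 1 + 2 + 3 + 2 + 1 = 9
Load = total / capacity = 9 / 6
= 1.50


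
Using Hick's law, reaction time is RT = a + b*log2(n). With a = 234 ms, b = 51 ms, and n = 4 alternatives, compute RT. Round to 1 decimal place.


RT = 234 + 51 * log2(4)
log2(4) = 2.0
RT = 234 + 51 * 2.0
= 234 + 102.0
= 336.0 ms


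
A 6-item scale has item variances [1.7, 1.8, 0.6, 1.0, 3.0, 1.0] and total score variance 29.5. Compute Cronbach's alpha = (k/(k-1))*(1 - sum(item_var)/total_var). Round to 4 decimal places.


alpha = (k/(k-1)) * (1 - sum(s_i^2)/s_total^2)
sum(item variances) = 9.1
k/(k-1) = 6/5 = 1.2
1 - 9.1/29.5 = 1 - 0.308475 = 0.691525
alpha = 1.2 * 0.691525
= 0.8298


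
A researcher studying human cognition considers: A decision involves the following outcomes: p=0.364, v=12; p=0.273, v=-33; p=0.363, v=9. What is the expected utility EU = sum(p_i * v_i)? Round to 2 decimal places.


EU = sum(p_i * v_i)
0.364 * 12 = 4.368
0.273 * -33 = -9.009
0.363 * 9 = 3.267
EU = 4.368 + -9.009 + 3.267
= -1.37


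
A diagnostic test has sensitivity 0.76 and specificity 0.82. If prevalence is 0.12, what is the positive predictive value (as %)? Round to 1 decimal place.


PPV = (sens * prev) / (sens * prev + (1-spec) * (1-prev))
Numerator = 0.76 * 0.12 = 0.0912
P(positive and no disease) = (1 - spec) * (1 - prev) = (1 - 0.82) * (1 - 0.12) = 0.1584
Denominator = 0.0912 + 0.1584 = 0.2496
PPV = 0.0912 / 0.2496 = 0.365385
As percentage = 36.5


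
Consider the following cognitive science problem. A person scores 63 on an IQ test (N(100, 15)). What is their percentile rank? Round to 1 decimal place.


z = (IQ - mean) / SD
z = (63 - 100) / 15 = -2.4667
Percentile = Phi(-2.4667) * 100
Phi(-2.4667) = 0.006818
= 0.7


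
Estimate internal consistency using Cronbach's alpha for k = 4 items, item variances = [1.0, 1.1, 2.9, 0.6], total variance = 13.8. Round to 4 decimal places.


alpha = (k/(k-1)) * (1 - sum(s_i^2)/s_total^2)
sum(item variances) = 5.6
k/(k-1) = 4/3 = 1.333333
1 - 5.6/13.8 = 1 - 0.405797 = 0.594203
alpha = 1.333333 * 0.594203
= 0.7923


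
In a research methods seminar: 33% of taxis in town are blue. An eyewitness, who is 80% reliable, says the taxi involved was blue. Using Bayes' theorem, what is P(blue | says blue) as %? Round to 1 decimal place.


P(blue | says blue) = P(says blue | blue)*P(blue) / [P(says blue | blue)*P(blue) + P(says blue | not blue)*P(not blue)]
Numerator = 0.8 * 0.33 = 0.264
False identification = 0.2 * 0.67 = 0.134
P = 0.264 / (0.264 + 0.134)
= 0.264 / 0.398
As percentage = 66.3
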